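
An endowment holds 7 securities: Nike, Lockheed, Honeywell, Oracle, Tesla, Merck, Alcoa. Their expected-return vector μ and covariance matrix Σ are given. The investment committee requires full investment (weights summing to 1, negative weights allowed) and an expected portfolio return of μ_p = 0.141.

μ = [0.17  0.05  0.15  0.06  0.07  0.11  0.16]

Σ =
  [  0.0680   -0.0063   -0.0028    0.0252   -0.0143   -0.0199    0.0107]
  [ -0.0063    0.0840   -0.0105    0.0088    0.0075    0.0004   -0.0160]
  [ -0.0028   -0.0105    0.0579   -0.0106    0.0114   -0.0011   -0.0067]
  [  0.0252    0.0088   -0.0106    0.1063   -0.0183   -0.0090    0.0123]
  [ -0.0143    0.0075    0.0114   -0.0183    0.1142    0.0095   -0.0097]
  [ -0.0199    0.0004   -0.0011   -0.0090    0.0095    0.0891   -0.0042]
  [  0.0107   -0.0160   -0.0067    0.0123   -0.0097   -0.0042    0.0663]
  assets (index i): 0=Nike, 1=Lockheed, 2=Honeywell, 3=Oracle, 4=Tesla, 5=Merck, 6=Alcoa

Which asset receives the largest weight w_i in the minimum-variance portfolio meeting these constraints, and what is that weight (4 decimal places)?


Honeywell (0.2578)

g=Σ⁻¹μ = [3.0768  1.7270  3.2958  -0.0348  0.6279  2.0206  2.8929]
h=Σ⁻¹𝟙 = [18.4604  18.5200  23.5820  6.4264  8.8862  16.2031  20.0905]
a=μᵀg=1.830749  b=𝟙ᵀg=13.605981  c=𝟙ᵀh=112.168376  D=ac−b²=20.229420
λ₁=(c·0.141−b)/D = (112.168376·0.141−13.605981)/20.229420 = 0.109235
λ₂=(a−b·0.141)/D = (1.830749−13.605981·0.141)/20.229420 = -0.004335
w* = 0.109235·g + -0.004335·h:
  w_0 = 0.109235·3.0768 + -0.004335·18.4604 = 0.2561  (Nike)
  w_1 = 0.109235·1.7270 + -0.004335·18.5200 = 0.1084  (Lockheed)
  w_2 = 0.109235·3.2958 + -0.004335·23.5820 = 0.2578  (Honeywell)
  w_3 = 0.109235·-0.0348 + -0.004335·6.4264 = -0.0317  (Oracle)
  w_4 = 0.109235·0.6279 + -0.004335·8.8862 = 0.0301  (Tesla)
  w_5 = 0.109235·2.0206 + -0.004335·16.2031 = 0.1505  (Merck)
  w_6 = 0.109235·2.8929 + -0.004335·20.0905 = 0.2289  (Alcoa)
Σw_i=1.0000  μᵀw=0.1410
σ²=wᵀΣw=λ₁·μ_p+λ₂ = 0.109235·0.141 + -0.004335 = 0.011067 ≈ 0.0111


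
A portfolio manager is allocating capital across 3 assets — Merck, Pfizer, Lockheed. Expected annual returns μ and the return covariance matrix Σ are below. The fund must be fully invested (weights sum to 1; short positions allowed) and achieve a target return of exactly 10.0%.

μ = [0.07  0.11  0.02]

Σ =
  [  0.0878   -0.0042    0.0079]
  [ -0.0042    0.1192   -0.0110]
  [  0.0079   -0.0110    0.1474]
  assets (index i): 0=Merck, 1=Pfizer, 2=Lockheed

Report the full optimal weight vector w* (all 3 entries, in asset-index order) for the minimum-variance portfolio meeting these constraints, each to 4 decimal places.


x=Σ⁻¹μ = [0.8288  0.9671  0.1634]
y=Σ⁻¹𝟙 = [11.2206  9.4201  6.8859]
a=μᵀx=0.167668  b=𝟙ᵀx=1.959364  c=𝟙ᵀy=27.526503  D=ac−b²=0.776203
λ₁=(c·0.100−b)/D = (27.526503·0.100−1.959364)/0.776203 = 1.022009
λ₂=(a−b·0.100)/D = (0.167668−1.959364·0.100)/0.776203 = -0.036419
w* = 1.022009·x + -0.036419·y:
  w_0 = 1.022009·0.8288 + -0.036419·11.2206 = 0.4384  (Merck)
  w_1 = 1.022009·0.9671 + -0.036419·9.4201 = 0.6453  (Pfizer)
  w_2 = 1.022009·0.1634 + -0.036419·6.8859 = -0.0837  (Lockheed)
Σw_i=1.0000  μᵀw=0.1000
σ²=wᵀΣw=λ₁·μ_p+λ₂ = 1.022009·0.100 + -0.036419 = 0.065782 ≈ 0.0658

0.4384  0.6453  -0.0837


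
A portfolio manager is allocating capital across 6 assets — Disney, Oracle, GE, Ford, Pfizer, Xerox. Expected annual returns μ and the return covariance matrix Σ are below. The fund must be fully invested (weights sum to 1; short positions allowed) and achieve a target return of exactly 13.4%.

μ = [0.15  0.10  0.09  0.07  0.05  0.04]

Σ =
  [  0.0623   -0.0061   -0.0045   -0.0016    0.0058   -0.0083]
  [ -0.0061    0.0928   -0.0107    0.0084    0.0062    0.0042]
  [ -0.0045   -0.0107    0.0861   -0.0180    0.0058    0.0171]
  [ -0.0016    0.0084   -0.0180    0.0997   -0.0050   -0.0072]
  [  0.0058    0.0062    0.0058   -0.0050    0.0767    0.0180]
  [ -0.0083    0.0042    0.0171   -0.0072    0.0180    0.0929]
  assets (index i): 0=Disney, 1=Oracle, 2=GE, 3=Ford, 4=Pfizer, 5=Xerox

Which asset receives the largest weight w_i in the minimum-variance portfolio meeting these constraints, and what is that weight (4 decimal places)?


x=Σ⁻¹μ = [2.6961  1.3072  1.4555  0.9355  0.2047  0.3773]
y=Σ⁻¹𝟙 = [18.9342  11.5590  14.4788  13.0199  8.3954  8.6506]
a=μᵀx=0.756940  b=𝟙ᵀx=6.976306  c=𝟙ᵀy=75.037862  D=ac−b²=8.130277
λ₁=(c·0.134−b)/D = (75.037862·0.134−6.976306)/8.130277 = 0.378679
λ₂=(a−b·0.134)/D = (0.756940−6.976306·0.134)/8.130277 = -0.021879
w* = 0.378679·x + -0.021879·y:
  w_0 = 0.378679·2.6961 + -0.021879·18.9342 = 0.6067  (Disney)
  w_1 = 0.378679·1.3072 + -0.021879·11.5590 = 0.2421  (Oracle)
  w_2 = 0.378679·1.4555 + -0.021879·14.4788 = 0.2344  (GE)
  w_3 = 0.378679·0.9355 + -0.021879·13.0199 = 0.0694  (Ford)
  w_4 = 0.378679·0.2047 + -0.021879·8.3954 = -0.1062  (Pfizer)
  w_5 = 0.378679·0.3773 + -0.021879·8.6506 = -0.0464  (Xerox)
Σw_i=1.0000  μᵀw=0.1340
σ²=wᵀΣw=λ₁·μ_p+λ₂ = 0.378679·0.134 + -0.021879 = 0.028864 ≈ 0.0289

Disney (0.6067)


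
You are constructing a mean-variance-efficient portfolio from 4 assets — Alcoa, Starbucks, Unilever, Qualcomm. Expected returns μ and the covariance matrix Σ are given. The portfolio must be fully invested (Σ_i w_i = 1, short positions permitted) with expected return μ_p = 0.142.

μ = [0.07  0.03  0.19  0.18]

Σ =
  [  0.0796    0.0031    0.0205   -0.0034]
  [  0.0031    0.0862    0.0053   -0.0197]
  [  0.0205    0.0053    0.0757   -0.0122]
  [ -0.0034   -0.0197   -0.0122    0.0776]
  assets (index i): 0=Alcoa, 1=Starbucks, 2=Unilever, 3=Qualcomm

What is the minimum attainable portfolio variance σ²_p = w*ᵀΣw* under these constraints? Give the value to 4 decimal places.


0.0191

p=Σ⁻¹μ = [0.2353  0.8479  2.8697  2.9963]
q=Σ⁻¹𝟙 = [9.5387  14.8357  12.6601  19.0612]
a=μᵀp=1.126491  b=𝟙ᵀp=6.949226  c=𝟙ᵀq=56.095781  D=ac−b²=14.899640
λ₁=(c·0.142−b)/D = (56.095781·0.142−6.949226)/14.899640 = 0.068215
λ₂=(a−b·0.142)/D = (1.126491−6.949226·0.142)/14.899640 = 0.009376
w* = 0.068215·p + 0.009376·q:
  w_0 = 0.068215·0.2353 + 0.009376·9.5387 = 0.1055  (Alcoa)
  w_1 = 0.068215·0.8479 + 0.009376·14.8357 = 0.1969  (Starbucks)
  w_2 = 0.068215·2.8697 + 0.009376·12.6601 = 0.3145  (Unilever)
  w_3 = 0.068215·2.9963 + 0.009376·19.0612 = 0.3831  (Qualcomm)
Σw_i=1.0000  μᵀw=0.1420
σ²=wᵀΣw=λ₁·μ_p+λ₂ = 0.068215·0.142 + 0.009376 = 0.019063 ≈ 0.0191


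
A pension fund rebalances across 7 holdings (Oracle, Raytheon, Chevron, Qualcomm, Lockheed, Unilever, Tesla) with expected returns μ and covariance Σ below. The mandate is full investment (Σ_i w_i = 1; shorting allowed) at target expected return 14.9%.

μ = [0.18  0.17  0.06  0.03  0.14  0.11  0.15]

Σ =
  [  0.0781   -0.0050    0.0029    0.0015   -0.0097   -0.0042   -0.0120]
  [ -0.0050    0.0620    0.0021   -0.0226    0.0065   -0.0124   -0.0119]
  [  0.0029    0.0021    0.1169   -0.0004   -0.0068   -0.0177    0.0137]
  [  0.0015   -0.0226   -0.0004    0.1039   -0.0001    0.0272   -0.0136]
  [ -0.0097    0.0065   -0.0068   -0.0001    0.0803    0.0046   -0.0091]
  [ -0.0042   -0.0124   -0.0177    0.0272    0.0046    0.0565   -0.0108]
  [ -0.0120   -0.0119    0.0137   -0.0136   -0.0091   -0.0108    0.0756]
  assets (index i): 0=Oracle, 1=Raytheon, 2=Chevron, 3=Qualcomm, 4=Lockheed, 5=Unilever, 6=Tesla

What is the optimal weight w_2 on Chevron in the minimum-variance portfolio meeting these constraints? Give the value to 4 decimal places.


0.0104

x=Σ⁻¹μ = [3.6536  4.6135  0.5298  0.8377  2.1169  3.6080  4.1152]
y=Σ⁻¹𝟙 = [21.8381  31.4443  9.1865  12.7676  14.9554  27.0788  27.9441]
a=μᵀx=2.809383  b=𝟙ᵀx=19.474652  c=𝟙ᵀy=145.214808  D=ac−b²=28.701982
λ₁=(c·0.149−b)/D = (145.214808·0.149−19.474652)/28.701982 = 0.075338
λ₂=(a−b·0.149)/D = (2.809383−19.474652·0.149)/28.701982 = -0.003217
w* = 0.075338·x + -0.003217·y:
  w_0 = 0.075338·3.6536 + -0.003217·21.8381 = 0.2050  (Oracle)
  w_1 = 0.075338·4.6135 + -0.003217·31.4443 = 0.2464  (Raytheon)
  w_2 = 0.075338·0.5298 + -0.003217·9.1865 = 0.0104  (Chevron)
  w_3 = 0.075338·0.8377 + -0.003217·12.7676 = 0.0220  (Qualcomm)
  w_4 = 0.075338·2.1169 + -0.003217·14.9554 = 0.1114  (Lockheed)
  w_5 = 0.075338·3.6080 + -0.003217·27.0788 = 0.1847  (Unilever)
  w_6 = 0.075338·4.1152 + -0.003217·27.9441 = 0.2201  (Tesla)
Σw_i=1.0000  μᵀw=0.1490
σ²=wᵀΣw=λ₁·μ_p+λ₂ = 0.075338·0.149 + -0.003217 = 0.008008 ≈ 0.0080


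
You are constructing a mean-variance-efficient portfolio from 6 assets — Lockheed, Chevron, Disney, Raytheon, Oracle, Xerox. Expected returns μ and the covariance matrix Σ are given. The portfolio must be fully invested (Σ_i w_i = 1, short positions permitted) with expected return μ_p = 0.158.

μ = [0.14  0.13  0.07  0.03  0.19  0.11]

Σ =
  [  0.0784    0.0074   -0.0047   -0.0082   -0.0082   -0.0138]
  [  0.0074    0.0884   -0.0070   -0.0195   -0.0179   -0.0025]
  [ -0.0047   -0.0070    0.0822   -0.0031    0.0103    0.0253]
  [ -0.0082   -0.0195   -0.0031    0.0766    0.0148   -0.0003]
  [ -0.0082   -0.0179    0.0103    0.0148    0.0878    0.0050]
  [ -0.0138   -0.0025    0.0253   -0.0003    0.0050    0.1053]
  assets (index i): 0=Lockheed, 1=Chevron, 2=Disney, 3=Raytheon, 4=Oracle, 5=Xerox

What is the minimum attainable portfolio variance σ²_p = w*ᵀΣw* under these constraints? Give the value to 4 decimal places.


0.0219

x=Σ⁻¹μ = [2.1609  2.0247  0.5049  0.6723  2.5414  1.1358]
y=Σ⁻¹𝟙 = [16.3991  17.2790  11.0255  17.4284  11.7057  8.9008]
a=μᵀx=1.229051  b=𝟙ᵀx=9.039950  c=𝟙ᵀy=82.738539  D=ac−b²=19.969204
λ₁=(c·0.158−b)/D = (82.738539·0.158−9.039950)/19.969204 = 0.201948
λ₂=(a−b·0.158)/D = (1.229051−9.039950·0.158)/19.969204 = -0.009978
w* = 0.201948·x + -0.009978·y:
  w_0 = 0.201948·2.1609 + -0.009978·16.3991 = 0.2728  (Lockheed)
  w_1 = 0.201948·2.0247 + -0.009978·17.2790 = 0.2365  (Chevron)
  w_2 = 0.201948·0.5049 + -0.009978·11.0255 = -0.0081  (Disney)
  w_3 = 0.201948·0.6723 + -0.009978·17.4284 = -0.0381  (Raytheon)
  w_4 = 0.201948·2.5414 + -0.009978·11.7057 = 0.3964  (Oracle)
  w_5 = 0.201948·1.1358 + -0.009978·8.9008 = 0.1406  (Xerox)
Σw_i=1.0000  μᵀw=0.1580
σ²=wᵀΣw=λ₁·μ_p+λ₂ = 0.201948·0.158 + -0.009978 = 0.021929 ≈ 0.0219


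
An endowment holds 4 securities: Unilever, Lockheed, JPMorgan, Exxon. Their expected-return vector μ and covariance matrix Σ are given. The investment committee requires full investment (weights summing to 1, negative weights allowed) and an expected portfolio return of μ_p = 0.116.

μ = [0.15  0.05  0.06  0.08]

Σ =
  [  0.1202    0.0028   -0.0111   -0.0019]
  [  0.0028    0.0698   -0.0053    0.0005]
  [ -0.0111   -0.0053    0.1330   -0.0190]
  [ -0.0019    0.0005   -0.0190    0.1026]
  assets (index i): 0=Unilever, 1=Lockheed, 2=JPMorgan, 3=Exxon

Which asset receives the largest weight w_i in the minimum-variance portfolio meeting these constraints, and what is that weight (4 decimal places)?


Unilever (0.5693)

p=Σ⁻¹μ = [1.3128  0.7118  0.7225  0.9344]
q=Σ⁻¹𝟙 = [9.1385  14.6768  10.5518  11.7983]
a=μᵀp=0.350619  b=𝟙ᵀp=3.681589  c=𝟙ᵀq=46.165414  D=ac−b²=2.632390
λ₁=(c·0.116−b)/D = (46.165414·0.116−3.681589)/2.632390 = 0.635772
λ₂=(a−b·0.116)/D = (0.350619−3.681589·0.116)/2.632390 = -0.029040
w* = 0.635772·p + -0.029040·q:
  w_0 = 0.635772·1.3128 + -0.029040·9.1385 = 0.5693  (Unilever)
  w_1 = 0.635772·0.7118 + -0.029040·14.6768 = 0.0264  (Lockheed)
  w_2 = 0.635772·0.7225 + -0.029040·10.5518 = 0.1529  (JPMorgan)
  w_3 = 0.635772·0.9344 + -0.029040·11.7983 = 0.2514  (Exxon)
Σw_i=1.0000  μᵀw=0.1160
σ²=wᵀΣw=λ₁·μ_p+λ₂ = 0.635772·0.116 + -0.029040 = 0.044709 ≈ 0.0447


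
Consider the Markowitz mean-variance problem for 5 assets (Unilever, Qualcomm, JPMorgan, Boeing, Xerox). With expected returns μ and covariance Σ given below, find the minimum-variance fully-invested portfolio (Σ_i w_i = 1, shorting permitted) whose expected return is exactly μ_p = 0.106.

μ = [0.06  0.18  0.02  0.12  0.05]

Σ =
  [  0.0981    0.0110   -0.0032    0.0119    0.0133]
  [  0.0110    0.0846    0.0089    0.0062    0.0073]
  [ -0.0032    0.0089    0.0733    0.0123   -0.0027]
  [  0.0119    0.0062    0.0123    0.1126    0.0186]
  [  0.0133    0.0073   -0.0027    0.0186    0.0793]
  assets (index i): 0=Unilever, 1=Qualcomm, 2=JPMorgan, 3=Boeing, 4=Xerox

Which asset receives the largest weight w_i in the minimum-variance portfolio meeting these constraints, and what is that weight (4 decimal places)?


u=Σ⁻¹μ = [0.2456  2.0244  -0.1080  0.9094  0.1860]
v=Σ⁻¹𝟙 = [7.7746  8.2969  12.5678  4.5955  9.8926]
a=μᵀu=0.495390  b=𝟙ᵀu=3.257368  c=𝟙ᵀv=43.127511  D=ac−b²=10.754503
λ₁=(c·0.106−b)/D = (43.127511·0.106−3.257368)/10.754503 = 0.122195
λ₂=(a−b·0.106)/D = (0.495390−3.257368·0.106)/10.754503 = 0.013958
w* = 0.122195·u + 0.013958·v:
  w_0 = 0.122195·0.2456 + 0.013958·7.7746 = 0.1385  (Unilever)
  w_1 = 0.122195·2.0244 + 0.013958·8.2969 = 0.3632  (Qualcomm)
  w_2 = 0.122195·-0.1080 + 0.013958·12.5678 = 0.1622  (JPMorgan)
  w_3 = 0.122195·0.9094 + 0.013958·4.5955 = 0.1753  (Boeing)
  w_4 = 0.122195·0.1860 + 0.013958·9.8926 = 0.1608  (Xerox)
Σw_i=1.0000  μᵀw=0.1060
σ²=wᵀΣw=λ₁·μ_p+λ₂ = 0.122195·0.106 + 0.013958 = 0.026910 ≈ 0.0269

Qualcomm (0.3632)


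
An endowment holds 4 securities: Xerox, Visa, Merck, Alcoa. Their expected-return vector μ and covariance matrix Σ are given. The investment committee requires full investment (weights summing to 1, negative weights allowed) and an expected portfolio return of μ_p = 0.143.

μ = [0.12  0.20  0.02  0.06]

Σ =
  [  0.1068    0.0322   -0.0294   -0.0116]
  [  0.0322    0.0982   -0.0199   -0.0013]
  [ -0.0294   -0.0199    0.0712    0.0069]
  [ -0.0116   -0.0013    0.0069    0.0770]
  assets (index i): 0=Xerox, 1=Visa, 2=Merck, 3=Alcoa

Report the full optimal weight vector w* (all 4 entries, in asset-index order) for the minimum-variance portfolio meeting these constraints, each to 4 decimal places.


g=Σ⁻¹μ = [0.9341  1.9717  1.1352  0.8515]
h=Σ⁻¹𝟙 = [13.5696  10.2085  21.2122  13.3028]
a=μᵀg=0.580222  b=𝟙ᵀg=4.892465  c=𝟙ᵀh=58.293090  D=ac−b²=9.886740
λ₁=(c·0.143−b)/D = (58.293090·0.143−4.892465)/9.886740 = 0.348289
λ₂=(a−b·0.143)/D = (0.580222−4.892465·0.143)/9.886740 = -0.012077
w* = 0.348289·g + -0.012077·h:
  w_0 = 0.348289·0.9341 + -0.012077·13.5696 = 0.1615  (Xerox)
  w_1 = 0.348289·1.9717 + -0.012077·10.2085 = 0.5634  (Visa)
  w_2 = 0.348289·1.1352 + -0.012077·21.2122 = 0.1392  (Merck)
  w_3 = 0.348289·0.8515 + -0.012077·13.3028 = 0.1359  (Alcoa)
Σw_i=1.0000  μᵀw=0.1430
σ²=wᵀΣw=λ₁·μ_p+λ₂ = 0.348289·0.143 + -0.012077 = 0.037729 ≈ 0.0377

0.1615  0.5634  0.1392  0.1359


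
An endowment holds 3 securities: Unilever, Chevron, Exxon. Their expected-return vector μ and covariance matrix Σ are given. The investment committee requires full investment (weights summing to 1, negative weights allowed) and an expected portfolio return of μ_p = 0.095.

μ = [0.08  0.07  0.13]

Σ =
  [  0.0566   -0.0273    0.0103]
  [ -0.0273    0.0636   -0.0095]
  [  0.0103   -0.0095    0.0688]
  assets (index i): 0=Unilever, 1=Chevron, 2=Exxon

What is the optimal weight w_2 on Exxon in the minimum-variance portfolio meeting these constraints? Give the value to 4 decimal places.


g=Σ⁻¹μ = [2.1910  2.3223  1.8822]
h=Σ⁻¹𝟙 = [29.8623  30.6776  14.3002]
a=μᵀg=0.582522  b=𝟙ᵀg=6.395440  c=𝟙ᵀh=74.840050  D=ac−b²=2.694304
λ₁=(c·0.095−b)/D = (74.840050·0.095−6.395440)/2.694304 = 0.265139
λ₂=(a−b·0.095)/D = (0.582522−6.395440·0.095)/2.694304 = -0.009296
w* = 0.265139·g + -0.009296·h:
  w_0 = 0.265139·2.1910 + -0.009296·29.8623 = 0.3033  (Unilever)
  w_1 = 0.265139·2.3223 + -0.009296·30.6776 = 0.3306  (Chevron)
  w_2 = 0.265139·1.8822 + -0.009296·14.3002 = 0.3661  (Exxon)
Σw_i=1.0000  μᵀw=0.0950
σ²=wᵀΣw=λ₁·μ_p+λ₂ = 0.265139·0.095 + -0.009296 = 0.015893 ≈ 0.0159

0.3661


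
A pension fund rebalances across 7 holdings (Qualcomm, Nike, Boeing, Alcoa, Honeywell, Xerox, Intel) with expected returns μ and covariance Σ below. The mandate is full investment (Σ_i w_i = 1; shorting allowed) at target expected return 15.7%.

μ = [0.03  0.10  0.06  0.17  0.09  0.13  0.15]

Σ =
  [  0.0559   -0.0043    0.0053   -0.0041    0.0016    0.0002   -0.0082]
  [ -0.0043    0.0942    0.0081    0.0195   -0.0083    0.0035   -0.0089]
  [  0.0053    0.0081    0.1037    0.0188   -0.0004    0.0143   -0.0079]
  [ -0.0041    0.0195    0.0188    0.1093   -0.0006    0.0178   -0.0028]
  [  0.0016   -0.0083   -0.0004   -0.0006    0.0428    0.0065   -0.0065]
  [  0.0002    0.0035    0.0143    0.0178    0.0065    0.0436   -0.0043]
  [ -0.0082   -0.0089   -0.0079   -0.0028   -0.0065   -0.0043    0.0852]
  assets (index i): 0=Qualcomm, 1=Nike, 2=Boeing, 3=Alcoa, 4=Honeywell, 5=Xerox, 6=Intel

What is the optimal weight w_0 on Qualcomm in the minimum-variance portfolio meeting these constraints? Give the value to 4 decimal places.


g=Σ⁻¹μ = [0.9622  1.2161  0.1125  1.0535  2.3220  2.2951  2.3182]
h=Σ⁻¹𝟙 = [20.6243  13.5432  6.0365  4.4908  25.7454  15.9382  18.6126]
a=μᵀg=1.191397  b=𝟙ᵀg=10.279622  c=𝟙ᵀh=104.991050  D=ac−b²=19.415349
λ₁=(c·0.157−b)/D = (104.991050·0.157−10.279622)/19.415349 = 0.319540
λ₂=(a−b·0.157)/D = (1.191397−10.279622·0.157)/19.415349 = -0.021761
w* = 0.319540·g + -0.021761·h:
  w_0 = 0.319540·0.9622 + -0.021761·20.6243 = -0.1413  (Qualcomm)
  w_1 = 0.319540·1.2161 + -0.021761·13.5432 = 0.0939  (Nike)
  w_2 = 0.319540·0.1125 + -0.021761·6.0365 = -0.0954  (Boeing)
  w_3 = 0.319540·1.0535 + -0.021761·4.4908 = 0.2389  (Alcoa)
  w_4 = 0.319540·2.3220 + -0.021761·25.7454 = 0.1817  (Honeywell)
  w_5 = 0.319540·2.2951 + -0.021761·15.9382 = 0.3865  (Xerox)
  w_6 = 0.319540·2.3182 + -0.021761·18.6126 = 0.3357  (Intel)
Σw_i=1.0000  μᵀw=0.1570
σ²=wᵀΣw=λ₁·μ_p+λ₂ = 0.319540·0.157 + -0.021761 = 0.028406 ≈ 0.0284

-0.1413


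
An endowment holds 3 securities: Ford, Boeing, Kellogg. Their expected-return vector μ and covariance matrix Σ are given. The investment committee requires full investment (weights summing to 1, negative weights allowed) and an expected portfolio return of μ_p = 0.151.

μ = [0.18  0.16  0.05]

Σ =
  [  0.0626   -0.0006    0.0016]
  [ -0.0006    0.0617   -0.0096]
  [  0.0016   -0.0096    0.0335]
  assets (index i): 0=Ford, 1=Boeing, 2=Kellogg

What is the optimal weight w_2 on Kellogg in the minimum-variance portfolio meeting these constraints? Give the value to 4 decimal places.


0.1605

u=Σ⁻¹μ = [2.8474  2.9641  2.2060]
v=Σ⁻¹𝟙 = [15.2795  21.8618  35.3858]
a=μᵀu=1.097093  b=𝟙ᵀu=8.017496  c=𝟙ᵀv=72.527174  D=ac−b²=15.288781
λ₁=(c·0.151−b)/D = (72.527174·0.151−8.017496)/15.288781 = 0.191912
λ₂=(a−b·0.151)/D = (1.097093−8.017496·0.151)/15.288781 = -0.007427
w* = 0.191912·u + -0.007427·v:
  w_0 = 0.191912·2.8474 + -0.007427·15.2795 = 0.4330  (Ford)
  w_1 = 0.191912·2.9641 + -0.007427·21.8618 = 0.4065  (Boeing)
  w_2 = 0.191912·2.2060 + -0.007427·35.3858 = 0.1605  (Kellogg)
Σw_i=1.0000  μᵀw=0.1510
σ²=wᵀΣw=λ₁·μ_p+λ₂ = 0.191912·0.151 + -0.007427 = 0.021552 ≈ 0.0216


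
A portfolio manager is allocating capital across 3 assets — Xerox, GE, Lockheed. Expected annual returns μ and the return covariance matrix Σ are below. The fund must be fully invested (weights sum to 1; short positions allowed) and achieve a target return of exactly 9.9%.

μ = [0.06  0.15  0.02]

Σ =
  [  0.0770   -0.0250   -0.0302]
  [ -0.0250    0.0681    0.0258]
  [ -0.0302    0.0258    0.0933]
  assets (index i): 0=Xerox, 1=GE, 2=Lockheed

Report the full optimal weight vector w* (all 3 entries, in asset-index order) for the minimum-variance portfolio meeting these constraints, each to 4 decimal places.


g=Σ⁻¹μ = [1.6900  2.8312  -0.0215]
h=Σ⁻¹𝟙 = [24.2710  18.4950  13.4599]
a=μᵀg=0.525651  b=𝟙ᵀg=4.499703  c=𝟙ᵀh=56.225889  D=ac−b²=9.307876
λ₁=(c·0.099−b)/D = (56.225889·0.099−4.499703)/9.307876 = 0.114598
λ₂=(a−b·0.099)/D = (0.525651−4.499703·0.099)/9.307876 = 0.008614
w* = 0.114598·g + 0.008614·h:
  w_0 = 0.114598·1.6900 + 0.008614·24.2710 = 0.4027  (Xerox)
  w_1 = 0.114598·2.8312 + 0.008614·18.4950 = 0.4838  (GE)
  w_2 = 0.114598·-0.0215 + 0.008614·13.4599 = 0.1135  (Lockheed)
Σw_i=1.0000  μᵀw=0.0990
σ²=wᵀΣw=λ₁·μ_p+λ₂ = 0.114598·0.099 + 0.008614 = 0.019959 ≈ 0.0200

0.4027  0.4838  0.1135


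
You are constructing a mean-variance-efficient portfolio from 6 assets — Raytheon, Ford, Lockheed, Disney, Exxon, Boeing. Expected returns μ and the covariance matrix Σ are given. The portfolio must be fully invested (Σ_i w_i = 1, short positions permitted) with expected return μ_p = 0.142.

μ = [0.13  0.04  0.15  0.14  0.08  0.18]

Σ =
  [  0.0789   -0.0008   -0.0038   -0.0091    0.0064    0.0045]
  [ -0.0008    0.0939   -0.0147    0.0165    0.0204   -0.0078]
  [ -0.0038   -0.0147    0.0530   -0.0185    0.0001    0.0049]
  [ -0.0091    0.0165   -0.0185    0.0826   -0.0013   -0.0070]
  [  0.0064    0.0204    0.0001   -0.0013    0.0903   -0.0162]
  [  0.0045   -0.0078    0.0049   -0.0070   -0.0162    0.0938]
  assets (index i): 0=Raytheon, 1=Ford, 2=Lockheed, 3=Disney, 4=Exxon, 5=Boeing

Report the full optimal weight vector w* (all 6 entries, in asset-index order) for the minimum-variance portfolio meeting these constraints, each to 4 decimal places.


p=Σ⁻¹μ = [1.9725  0.4952  3.9231  2.8825  1.0402  2.0553]
q=Σ⁻¹𝟙 = [14.8309  10.7001  28.4195  19.1890  10.0986  12.5308]
a=μᵀp=1.721429  b=𝟙ᵀp=12.368838  c=𝟙ᵀq=95.768916  D=ac−b²=11.871208
λ₁=(c·0.142−b)/D = (95.768916·0.142−12.368838)/11.871208 = 0.103641
λ₂=(a−b·0.142)/D = (1.721429−12.368838·0.142)/11.871208 = -0.002944
w* = 0.103641·p + -0.002944·q:
  w_0 = 0.103641·1.9725 + -0.002944·14.8309 = 0.1608  (Raytheon)
  w_1 = 0.103641·0.4952 + -0.002944·10.7001 = 0.0198  (Ford)
  w_2 = 0.103641·3.9231 + -0.002944·28.4195 = 0.3229  (Lockheed)
  w_3 = 0.103641·2.8825 + -0.002944·19.1890 = 0.2423  (Disney)
  w_4 = 0.103641·1.0402 + -0.002944·10.0986 = 0.0781  (Exxon)
  w_5 = 0.103641·2.0553 + -0.002944·12.5308 = 0.1761  (Boeing)
Σw_i=1.0000  μᵀw=0.1420
σ²=wᵀΣw=λ₁·μ_p+λ₂ = 0.103641·0.142 + -0.002944 = 0.011773 ≈ 0.0118

0.1608  0.0198  0.3229  0.2423  0.0781  0.1761


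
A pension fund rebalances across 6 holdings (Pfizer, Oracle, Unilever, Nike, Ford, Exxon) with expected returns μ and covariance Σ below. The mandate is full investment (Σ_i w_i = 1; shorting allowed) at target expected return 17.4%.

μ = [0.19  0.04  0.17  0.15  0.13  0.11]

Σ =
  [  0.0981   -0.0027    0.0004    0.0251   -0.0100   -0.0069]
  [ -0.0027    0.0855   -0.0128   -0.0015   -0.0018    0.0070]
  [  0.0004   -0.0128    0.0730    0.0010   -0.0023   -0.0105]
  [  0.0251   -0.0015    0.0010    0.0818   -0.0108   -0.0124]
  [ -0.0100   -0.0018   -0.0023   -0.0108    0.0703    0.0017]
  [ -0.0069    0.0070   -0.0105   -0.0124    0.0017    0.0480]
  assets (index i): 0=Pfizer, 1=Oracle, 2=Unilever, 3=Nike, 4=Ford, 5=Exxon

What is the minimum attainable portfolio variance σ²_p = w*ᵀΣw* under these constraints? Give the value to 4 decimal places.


x=Σ⁻¹μ = [1.9139  0.7767  3.0167  2.0912  2.4751  3.5660]
y=Σ⁻¹𝟙 = [10.3108  13.4318  20.4252  15.7747  18.4440  28.2466]
a=μᵀx=1.935259  b=𝟙ᵀx=13.839666  c=𝟙ᵀy=106.633131  D=ac−b²=14.826380
λ₁=(c·0.174−b)/D = (106.633131·0.174−13.839666)/14.826380 = 0.317980
λ₂=(a−b·0.174)/D = (1.935259−13.839666·0.174)/14.826380 = -0.031892
w* = 0.317980·x + -0.031892·y:
  w_0 = 0.317980·1.9139 + -0.031892·10.3108 = 0.2798  (Pfizer)
  w_1 = 0.317980·0.7767 + -0.031892·13.4318 = -0.1814  (Oracle)
  w_2 = 0.317980·3.0167 + -0.031892·20.4252 = 0.3079  (Unilever)
  w_3 = 0.317980·2.0912 + -0.031892·15.7747 = 0.1619  (Nike)
  w_4 = 0.317980·2.4751 + -0.031892·18.4440 = 0.1988  (Ford)
  w_5 = 0.317980·3.5660 + -0.031892·28.2466 = 0.2331  (Exxon)
Σw_i=1.0000  μᵀw=0.1740
σ²=wᵀΣw=λ₁·μ_p+λ₂ = 0.317980·0.174 + -0.031892 = 0.023437 ≈ 0.0234

0.0234


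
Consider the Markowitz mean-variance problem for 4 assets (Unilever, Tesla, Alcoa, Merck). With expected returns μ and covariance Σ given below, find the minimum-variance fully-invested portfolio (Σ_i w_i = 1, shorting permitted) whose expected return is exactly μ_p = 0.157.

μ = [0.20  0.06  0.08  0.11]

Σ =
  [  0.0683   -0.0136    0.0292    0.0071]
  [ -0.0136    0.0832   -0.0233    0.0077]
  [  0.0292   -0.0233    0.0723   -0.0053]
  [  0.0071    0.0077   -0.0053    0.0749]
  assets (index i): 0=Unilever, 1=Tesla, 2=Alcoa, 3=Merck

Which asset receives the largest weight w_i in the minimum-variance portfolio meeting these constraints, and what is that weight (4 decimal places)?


p=Σ⁻¹μ = [2.8769  1.2054  0.4138  1.1013]
q=Σ⁻¹𝟙 = [9.8857  17.0820  16.2090  11.8049]
a=μᵀp=0.801944  b=𝟙ᵀp=5.597328  c=𝟙ᵀq=54.981624  D=ac−b²=12.762082
λ₁=(c·0.157−b)/D = (54.981624·0.157−5.597328)/12.762082 = 0.237797
λ₂=(a−b·0.157)/D = (0.801944−5.597328·0.157)/12.762082 = -0.006021
w* = 0.237797·p + -0.006021·q:
  w_0 = 0.237797·2.8769 + -0.006021·9.8857 = 0.6246  (Unilever)
  w_1 = 0.237797·1.2054 + -0.006021·17.0820 = 0.1838  (Tesla)
  w_2 = 0.237797·0.4138 + -0.006021·16.2090 = 0.0008  (Alcoa)
  w_3 = 0.237797·1.1013 + -0.006021·11.8049 = 0.1908  (Merck)
Σw_i=1.0000  μᵀw=0.1570
σ²=wᵀΣw=λ₁·μ_p+λ₂ = 0.237797·0.157 + -0.006021 = 0.031313 ≈ 0.0313

Unilever (0.6246)


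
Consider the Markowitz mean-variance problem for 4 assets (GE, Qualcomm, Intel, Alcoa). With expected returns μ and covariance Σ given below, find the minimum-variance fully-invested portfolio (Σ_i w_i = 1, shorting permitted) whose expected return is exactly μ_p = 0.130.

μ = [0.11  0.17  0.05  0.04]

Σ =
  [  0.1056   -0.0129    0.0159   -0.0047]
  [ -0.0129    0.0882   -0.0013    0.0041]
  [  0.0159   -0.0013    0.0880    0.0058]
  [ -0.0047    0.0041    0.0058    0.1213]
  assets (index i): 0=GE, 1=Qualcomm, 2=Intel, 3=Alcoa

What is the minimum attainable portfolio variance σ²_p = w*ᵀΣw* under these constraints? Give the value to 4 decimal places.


x=Σ⁻¹μ = [1.2584  2.1032  0.3527  0.2906]
y=Σ⁻¹𝟙 = [9.9598  12.5699  9.2381  7.7633]
a=μᵀx=0.525226  b=𝟙ᵀx=4.004890  c=𝟙ᵀy=39.531080  D=ac−b²=4.723590
λ₁=(c·0.130−b)/D = (39.531080·0.130−4.004890)/4.723590 = 0.240104
λ₂=(a−b·0.130)/D = (0.525226−4.004890·0.130)/4.723590 = 0.000972
w* = 0.240104·x + 0.000972·y:
  w_0 = 0.240104·1.2584 + 0.000972·9.9598 = 0.3118  (GE)
  w_1 = 0.240104·2.1032 + 0.000972·12.5699 = 0.5172  (Qualcomm)
  w_2 = 0.240104·0.3527 + 0.000972·9.2381 = 0.0937  (Intel)
  w_3 = 0.240104·0.2906 + 0.000972·7.7633 = 0.0773  (Alcoa)
Σw_i=1.0000  μᵀw=0.1300
σ²=wᵀΣw=λ₁·μ_p+λ₂ = 0.240104·0.130 + 0.000972 = 0.032185 ≈ 0.0322

0.0322


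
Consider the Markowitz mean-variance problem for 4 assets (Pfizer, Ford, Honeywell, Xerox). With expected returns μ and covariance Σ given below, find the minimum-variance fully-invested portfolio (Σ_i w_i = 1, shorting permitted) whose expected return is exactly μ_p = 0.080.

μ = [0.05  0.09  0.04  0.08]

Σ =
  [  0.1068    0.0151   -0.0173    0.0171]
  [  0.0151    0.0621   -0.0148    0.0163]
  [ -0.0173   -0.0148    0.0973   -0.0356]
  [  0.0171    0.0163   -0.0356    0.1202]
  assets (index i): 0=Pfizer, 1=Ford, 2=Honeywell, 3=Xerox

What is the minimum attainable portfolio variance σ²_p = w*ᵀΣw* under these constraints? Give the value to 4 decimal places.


u=Σ⁻¹μ = [0.3072  1.4126  0.9399  0.7087]
v=Σ⁻¹𝟙 = [8.4062  15.6233  17.9218  10.3129]
a=μᵀu=0.236779  b=𝟙ᵀu=3.368314  c=𝟙ᵀv=52.264250  D=ac−b²=1.029541
λ₁=(c·0.080−b)/D = (52.264250·0.080−3.368314)/1.029541 = 0.789503
λ₂=(a−b·0.080)/D = (0.236779−3.368314·0.080)/1.029541 = -0.031748
w* = 0.789503·u + -0.031748·v:
  w_0 = 0.789503·0.3072 + -0.031748·8.4062 = -0.0243  (Pfizer)
  w_1 = 0.789503·1.4126 + -0.031748·15.6233 = 0.6192  (Ford)
  w_2 = 0.789503·0.9399 + -0.031748·17.9218 = 0.1730  (Honeywell)
  w_3 = 0.789503·0.7087 + -0.031748·10.3129 = 0.2321  (Xerox)
Σw_i=1.0000  μᵀw=0.0800
σ²=wᵀΣw=λ₁·μ_p+λ₂ = 0.789503·0.080 + -0.031748 = 0.031412 ≈ 0.0314

0.0314


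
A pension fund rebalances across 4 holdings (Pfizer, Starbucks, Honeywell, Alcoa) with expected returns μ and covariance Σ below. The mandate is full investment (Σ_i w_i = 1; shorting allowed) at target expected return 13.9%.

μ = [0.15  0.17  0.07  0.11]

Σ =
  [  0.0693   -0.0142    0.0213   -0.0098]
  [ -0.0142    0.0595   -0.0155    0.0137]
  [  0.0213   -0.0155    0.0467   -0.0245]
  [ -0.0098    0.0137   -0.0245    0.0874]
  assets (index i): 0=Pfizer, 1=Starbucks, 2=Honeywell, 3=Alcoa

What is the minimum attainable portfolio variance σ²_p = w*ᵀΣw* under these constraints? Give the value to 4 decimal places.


0.0147

g=Σ⁻¹μ = [2.3862  3.6992  2.5029  1.6479]
h=Σ⁻¹𝟙 = [11.5911  24.1356  33.8090  18.4354]
a=μᵀg=1.343273  b=𝟙ᵀg=10.236233  c=𝟙ᵀh=87.971044  D=ac−b²=13.388678
λ₁=(c·0.139−b)/D = (87.971044·0.139−10.236233)/13.388678 = 0.148763
λ₂=(a−b·0.139)/D = (1.343273−10.236233·0.139)/13.388678 = -0.005943
w* = 0.148763·g + -0.005943·h:
  w_0 = 0.148763·2.3862 + -0.005943·11.5911 = 0.2861  (Pfizer)
  w_1 = 0.148763·3.6992 + -0.005943·24.1356 = 0.4069  (Starbucks)
  w_2 = 0.148763·2.5029 + -0.005943·33.8090 = 0.1714  (Honeywell)
  w_3 = 0.148763·1.6479 + -0.005943·18.4354 = 0.1356  (Alcoa)
Σw_i=1.0000  μᵀw=0.1390
σ²=wᵀΣw=λ₁·μ_p+λ₂ = 0.148763·0.139 + -0.005943 = 0.014736 ≈ 0.0147


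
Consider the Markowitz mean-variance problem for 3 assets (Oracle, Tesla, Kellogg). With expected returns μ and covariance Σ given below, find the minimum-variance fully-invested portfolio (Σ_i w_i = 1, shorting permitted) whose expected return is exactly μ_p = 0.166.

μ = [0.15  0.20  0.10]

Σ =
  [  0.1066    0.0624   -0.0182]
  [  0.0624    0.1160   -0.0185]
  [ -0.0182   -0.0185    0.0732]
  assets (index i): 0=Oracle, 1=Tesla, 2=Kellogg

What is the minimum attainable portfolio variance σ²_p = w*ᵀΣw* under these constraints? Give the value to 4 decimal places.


0.0503

x=Σ⁻¹μ = [0.8034  1.6064  1.9719]
y=Σ⁻¹𝟙 = [8.3010  6.9431  17.4798]
a=μᵀx=0.638989  b=𝟙ᵀx=4.381746  c=𝟙ᵀy=32.723903  D=ac−b²=1.710512
λ₁=(c·0.166−b)/D = (32.723903·0.166−4.381746)/1.710512 = 0.614098
λ₂=(a−b·0.166)/D = (0.638989−4.381746·0.166)/1.710512 = -0.051669
w* = 0.614098·x + -0.051669·y:
  w_0 = 0.614098·0.8034 + -0.051669·8.3010 = 0.0645  (Oracle)
  w_1 = 0.614098·1.6064 + -0.051669·6.9431 = 0.6278  (Tesla)
  w_2 = 0.614098·1.9719 + -0.051669·17.4798 = 0.3078  (Kellogg)
Σw_i=1.0000  μᵀw=0.1660
σ²=wᵀΣw=λ₁·μ_p+λ₂ = 0.614098·0.166 + -0.051669 = 0.050271 ≈ 0.0503


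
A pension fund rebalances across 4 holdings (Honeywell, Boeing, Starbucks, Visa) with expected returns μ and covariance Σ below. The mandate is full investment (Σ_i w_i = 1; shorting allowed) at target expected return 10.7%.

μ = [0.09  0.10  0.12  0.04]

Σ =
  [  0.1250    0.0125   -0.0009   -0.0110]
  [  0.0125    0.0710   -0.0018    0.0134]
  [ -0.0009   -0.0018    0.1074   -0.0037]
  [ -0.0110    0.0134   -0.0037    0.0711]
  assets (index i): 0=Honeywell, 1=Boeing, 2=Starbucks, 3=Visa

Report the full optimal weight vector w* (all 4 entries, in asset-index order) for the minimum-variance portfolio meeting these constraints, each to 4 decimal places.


u=Σ⁻¹μ = [0.6485  1.2310  1.1603  0.4913]
v=Σ⁻¹𝟙 = [8.2732  10.2524  10.0322  13.9345]
a=μᵀu=0.340351  b=𝟙ᵀu=3.531074  c=𝟙ᵀv=42.492316  D=ac−b²=1.993802
λ₁=(c·0.107−b)/D = (42.492316·0.107−3.531074)/1.993802 = 0.509381
λ₂=(a−b·0.107)/D = (0.340351−3.531074·0.107)/1.993802 = -0.018795
w* = 0.509381·u + -0.018795·v:
  w_0 = 0.509381·0.6485 + -0.018795·8.2732 = 0.1748  (Honeywell)
  w_1 = 0.509381·1.2310 + -0.018795·10.2524 = 0.4343  (Boeing)
  w_2 = 0.509381·1.1603 + -0.018795·10.0322 = 0.4025  (Starbucks)
  w_3 = 0.509381·0.4913 + -0.018795·13.9345 = -0.0116  (Visa)
Σw_i=1.0000  μᵀw=0.1070
σ²=wᵀΣw=λ₁·μ_p+λ₂ = 0.509381·0.107 + -0.018795 = 0.035708 ≈ 0.0357

0.1748  0.4343  0.4025  -0.0116


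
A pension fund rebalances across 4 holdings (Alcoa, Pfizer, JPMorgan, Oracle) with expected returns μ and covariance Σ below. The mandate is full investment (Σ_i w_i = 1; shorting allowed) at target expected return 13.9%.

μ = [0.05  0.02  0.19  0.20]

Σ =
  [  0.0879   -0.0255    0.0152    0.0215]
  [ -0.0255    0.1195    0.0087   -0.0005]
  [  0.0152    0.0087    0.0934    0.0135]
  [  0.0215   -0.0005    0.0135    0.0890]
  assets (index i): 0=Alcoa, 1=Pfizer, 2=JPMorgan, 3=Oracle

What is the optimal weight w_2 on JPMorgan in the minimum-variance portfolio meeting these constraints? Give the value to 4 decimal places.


0.3051

g=Σ⁻¹μ = [-0.2378  -0.0044  1.7793  2.0347]
h=Σ⁻¹𝟙 = [11.3561  10.3271  6.8100  7.5177]
a=μᵀg=0.733029  b=𝟙ᵀg=3.571779  c=𝟙ᵀh=36.010879  D=ac−b²=13.639399
λ₁=(c·0.139−b)/D = (36.010879·0.139−3.571779)/13.639399 = 0.105117
λ₂=(a−b·0.139)/D = (0.733029−3.571779·0.139)/13.639399 = 0.017343
w* = 0.105117·g + 0.017343·h:
  w_0 = 0.105117·-0.2378 + 0.017343·11.3561 = 0.1720  (Alcoa)
  w_1 = 0.105117·-0.0044 + 0.017343·10.3271 = 0.1786  (Pfizer)
  w_2 = 0.105117·1.7793 + 0.017343·6.8100 = 0.3051  (JPMorgan)
  w_3 = 0.105117·2.0347 + 0.017343·7.5177 = 0.3443  (Oracle)
Σw_i=1.0000  μᵀw=0.1390
σ²=wᵀΣw=λ₁·μ_p+λ₂ = 0.105117·0.139 + 0.017343 = 0.031955 ≈ 0.0320


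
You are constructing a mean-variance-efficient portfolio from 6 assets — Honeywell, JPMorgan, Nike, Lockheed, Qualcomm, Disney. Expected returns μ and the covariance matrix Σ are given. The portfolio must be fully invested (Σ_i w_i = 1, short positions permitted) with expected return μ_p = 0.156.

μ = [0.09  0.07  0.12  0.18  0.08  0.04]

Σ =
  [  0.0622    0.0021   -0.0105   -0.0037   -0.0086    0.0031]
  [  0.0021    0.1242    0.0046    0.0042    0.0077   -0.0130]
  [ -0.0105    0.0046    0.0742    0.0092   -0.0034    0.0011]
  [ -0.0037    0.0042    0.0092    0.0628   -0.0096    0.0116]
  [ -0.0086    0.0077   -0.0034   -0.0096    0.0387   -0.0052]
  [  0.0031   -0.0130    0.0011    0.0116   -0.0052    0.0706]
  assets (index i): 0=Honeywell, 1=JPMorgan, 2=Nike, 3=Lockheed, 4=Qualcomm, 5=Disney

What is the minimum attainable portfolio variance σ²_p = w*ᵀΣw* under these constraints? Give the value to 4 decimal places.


0.0250

g=Σ⁻¹μ = [2.4056  0.1490  1.7047  3.2569  3.5551  0.1885]
h=Σ⁻¹𝟙 = [24.1729  5.5436  15.8633  17.8950  37.7847  13.7193]
a=μᵀg=1.309691  b=𝟙ᵀg=11.259850  c=𝟙ᵀh=114.978734  D=ac−b²=23.802440
λ₁=(c·0.156−b)/D = (114.978734·0.156−11.259850)/23.802440 = 0.280510
λ₂=(a−b·0.156)/D = (1.309691−11.259850·0.156)/23.802440 = -0.018773
w* = 0.280510·g + -0.018773·h:
  w_0 = 0.280510·2.4056 + -0.018773·24.1729 = 0.2210  (Honeywell)
  w_1 = 0.280510·0.1490 + -0.018773·5.5436 = -0.0623  (JPMorgan)
  w_2 = 0.280510·1.7047 + -0.018773·15.8633 = 0.1804  (Nike)
  w_3 = 0.280510·3.2569 + -0.018773·17.8950 = 0.5777  (Lockheed)
  w_4 = 0.280510·3.5551 + -0.018773·37.7847 = 0.2879  (Qualcomm)
  w_5 = 0.280510·0.1885 + -0.018773·13.7193 = -0.2047  (Disney)
Σw_i=1.0000  μᵀw=0.1560
σ²=wᵀΣw=λ₁·μ_p+λ₂ = 0.280510·0.156 + -0.018773 = 0.024987 ≈ 0.0250


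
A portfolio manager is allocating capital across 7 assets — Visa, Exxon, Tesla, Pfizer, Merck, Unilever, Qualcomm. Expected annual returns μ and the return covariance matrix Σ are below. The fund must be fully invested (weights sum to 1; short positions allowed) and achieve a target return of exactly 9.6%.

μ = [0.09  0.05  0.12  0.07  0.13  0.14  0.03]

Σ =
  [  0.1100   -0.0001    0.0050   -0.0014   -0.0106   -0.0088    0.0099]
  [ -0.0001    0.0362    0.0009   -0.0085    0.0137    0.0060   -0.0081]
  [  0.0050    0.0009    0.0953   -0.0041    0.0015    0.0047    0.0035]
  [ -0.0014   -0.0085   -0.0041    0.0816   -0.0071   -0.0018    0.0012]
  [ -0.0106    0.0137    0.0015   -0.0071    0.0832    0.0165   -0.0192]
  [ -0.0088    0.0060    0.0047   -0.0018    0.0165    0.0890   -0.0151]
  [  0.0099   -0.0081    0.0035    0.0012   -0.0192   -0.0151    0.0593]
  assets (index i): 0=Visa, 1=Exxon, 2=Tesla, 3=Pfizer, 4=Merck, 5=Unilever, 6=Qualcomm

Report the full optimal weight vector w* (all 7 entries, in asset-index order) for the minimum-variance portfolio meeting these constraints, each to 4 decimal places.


g=Σ⁻¹μ = [0.9393  1.0791  1.1050  1.1940  1.5922  1.4844  1.3006]
h=Σ⁻¹𝟙 = [8.8170  30.3102  8.7301  17.0208  13.0676  11.9259  25.9397]
a=μᵀg=0.808503  b=𝟙ᵀg=8.694721  c=𝟙ᵀh=115.811361  D=ac−b²=18.035664
λ₁=(c·0.096−b)/D = (115.811361·0.096−8.694721)/18.035664 = 0.134354
λ₂=(a−b·0.096)/D = (0.808503−8.694721·0.096)/18.035664 = -0.001452
w* = 0.134354·g + -0.001452·h:
  w_0 = 0.134354·0.9393 + -0.001452·8.8170 = 0.1134  (Visa)
  w_1 = 0.134354·1.0791 + -0.001452·30.3102 = 0.1010  (Exxon)
  w_2 = 0.134354·1.1050 + -0.001452·8.7301 = 0.1358  (Tesla)
  w_3 = 0.134354·1.1940 + -0.001452·17.0208 = 0.1357  (Pfizer)
  w_4 = 0.134354·1.5922 + -0.001452·13.0676 = 0.1949  (Merck)
  w_5 = 0.134354·1.4844 + -0.001452·11.9259 = 0.1821  (Unilever)
  w_6 = 0.134354·1.3006 + -0.001452·25.9397 = 0.1371  (Qualcomm)
Σw_i=1.0000  μᵀw=0.0960
σ²=wᵀΣw=λ₁·μ_p+λ₂ = 0.134354·0.096 + -0.001452 = 0.011446 ≈ 0.0114

0.1134  0.1010  0.1358  0.1357  0.1949  0.1821  0.1371


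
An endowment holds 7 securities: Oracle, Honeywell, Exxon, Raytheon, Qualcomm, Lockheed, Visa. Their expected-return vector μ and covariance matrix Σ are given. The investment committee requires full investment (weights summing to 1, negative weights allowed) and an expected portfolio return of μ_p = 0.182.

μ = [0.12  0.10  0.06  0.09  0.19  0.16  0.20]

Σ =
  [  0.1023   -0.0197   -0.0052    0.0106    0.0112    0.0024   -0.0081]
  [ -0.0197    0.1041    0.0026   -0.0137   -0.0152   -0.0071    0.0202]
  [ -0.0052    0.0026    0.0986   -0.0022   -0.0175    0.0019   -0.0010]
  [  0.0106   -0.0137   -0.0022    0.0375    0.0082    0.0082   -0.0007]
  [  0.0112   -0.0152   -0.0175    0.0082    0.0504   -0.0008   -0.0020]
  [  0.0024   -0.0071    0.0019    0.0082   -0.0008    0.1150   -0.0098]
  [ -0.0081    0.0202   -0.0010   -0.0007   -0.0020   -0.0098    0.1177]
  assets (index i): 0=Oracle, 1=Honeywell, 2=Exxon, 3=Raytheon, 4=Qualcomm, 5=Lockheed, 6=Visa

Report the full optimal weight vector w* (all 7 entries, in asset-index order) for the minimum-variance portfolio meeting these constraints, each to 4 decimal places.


x=Σ⁻¹μ = [1.0361  1.7439  1.4201  1.5664  4.3951  1.5171  1.6936]
y=Σ⁻¹𝟙 = [8.9870  16.7898  14.9981  24.0577  24.6371  8.4024  7.6219]
a=μᵀx=1.941430  b=𝟙ᵀx=13.372313  c=𝟙ᵀy=105.494037  D=ac−b²=25.990506
λ₁=(c·0.182−b)/D = (105.494037·0.182−13.372313)/25.990506 = 0.224220
λ₂=(a−b·0.182)/D = (1.941430−13.372313·0.182)/25.990506 = -0.018943
w* = 0.224220·x + -0.018943·y:
  w_0 = 0.224220·1.0361 + -0.018943·8.9870 = 0.0621  (Oracle)
  w_1 = 0.224220·1.7439 + -0.018943·16.7898 = 0.0730  (Honeywell)
  w_2 = 0.224220·1.4201 + -0.018943·14.9981 = 0.0343  (Exxon)
  w_3 = 0.224220·1.5664 + -0.018943·24.0577 = -0.1045  (Raytheon)
  w_4 = 0.224220·4.3951 + -0.018943·24.6371 = 0.5188  (Qualcomm)
  w_5 = 0.224220·1.5171 + -0.018943·8.4024 = 0.1810  (Lockheed)
  w_6 = 0.224220·1.6936 + -0.018943·7.6219 = 0.2354  (Visa)
Σw_i=1.0000  μᵀw=0.1820
σ²=wᵀΣw=λ₁·μ_p+λ₂ = 0.224220·0.182 + -0.018943 = 0.021865 ≈ 0.0219

0.0621  0.0730  0.0343  -0.1045  0.5188  0.1810  0.2354
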